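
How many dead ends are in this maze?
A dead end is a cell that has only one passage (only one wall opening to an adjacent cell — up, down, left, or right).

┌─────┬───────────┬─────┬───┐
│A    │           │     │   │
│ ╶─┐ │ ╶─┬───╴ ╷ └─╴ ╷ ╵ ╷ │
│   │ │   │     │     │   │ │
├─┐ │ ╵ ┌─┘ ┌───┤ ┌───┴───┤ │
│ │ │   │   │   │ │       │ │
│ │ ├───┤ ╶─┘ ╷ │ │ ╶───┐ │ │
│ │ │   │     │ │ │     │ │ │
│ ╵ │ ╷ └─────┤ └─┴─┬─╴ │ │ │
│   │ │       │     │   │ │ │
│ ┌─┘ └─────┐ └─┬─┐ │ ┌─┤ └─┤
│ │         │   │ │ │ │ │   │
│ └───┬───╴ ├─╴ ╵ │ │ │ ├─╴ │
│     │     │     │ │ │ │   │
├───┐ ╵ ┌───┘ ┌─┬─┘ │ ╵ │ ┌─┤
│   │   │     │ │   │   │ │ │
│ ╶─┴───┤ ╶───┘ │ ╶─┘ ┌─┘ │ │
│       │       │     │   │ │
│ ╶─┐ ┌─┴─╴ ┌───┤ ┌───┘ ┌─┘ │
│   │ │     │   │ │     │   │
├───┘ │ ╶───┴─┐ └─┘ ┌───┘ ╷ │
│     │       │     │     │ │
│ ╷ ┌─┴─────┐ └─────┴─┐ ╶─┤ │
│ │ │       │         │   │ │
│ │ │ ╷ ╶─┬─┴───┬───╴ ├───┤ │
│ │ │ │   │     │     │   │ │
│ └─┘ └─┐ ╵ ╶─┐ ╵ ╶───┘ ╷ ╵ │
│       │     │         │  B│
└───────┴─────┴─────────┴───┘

Checking each cell for number of passages:

Dead ends found at positions:
  (0, 9)
  (1, 4)
  (2, 0)
  (3, 8)
  (4, 13)
  (5, 1)
  (5, 8)
  (5, 11)
  (7, 1)
  (7, 7)
  (7, 13)
  (8, 3)
  (9, 1)
  (9, 6)
  (9, 8)
  (10, 10)
  (11, 5)
  (11, 12)
  (12, 1)
  (13, 3)
  (13, 6)
Total dead ends: 21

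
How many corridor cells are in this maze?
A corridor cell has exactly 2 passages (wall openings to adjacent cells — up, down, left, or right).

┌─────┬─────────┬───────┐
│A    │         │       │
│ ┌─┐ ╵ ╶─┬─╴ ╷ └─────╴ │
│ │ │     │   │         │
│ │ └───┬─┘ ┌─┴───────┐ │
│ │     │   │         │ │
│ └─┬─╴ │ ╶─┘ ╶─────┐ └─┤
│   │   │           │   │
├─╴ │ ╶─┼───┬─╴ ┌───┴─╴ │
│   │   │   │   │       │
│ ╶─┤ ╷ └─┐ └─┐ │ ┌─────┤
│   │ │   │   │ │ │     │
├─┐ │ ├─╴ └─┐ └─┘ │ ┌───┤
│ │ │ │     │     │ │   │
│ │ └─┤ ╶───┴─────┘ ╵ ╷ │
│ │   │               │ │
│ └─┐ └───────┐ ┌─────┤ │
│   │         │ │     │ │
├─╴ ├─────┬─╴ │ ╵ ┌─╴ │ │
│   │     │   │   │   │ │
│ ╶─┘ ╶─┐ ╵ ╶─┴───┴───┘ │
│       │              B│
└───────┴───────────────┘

Counting cells with exactly 2 passages:
Total corridor cells: 106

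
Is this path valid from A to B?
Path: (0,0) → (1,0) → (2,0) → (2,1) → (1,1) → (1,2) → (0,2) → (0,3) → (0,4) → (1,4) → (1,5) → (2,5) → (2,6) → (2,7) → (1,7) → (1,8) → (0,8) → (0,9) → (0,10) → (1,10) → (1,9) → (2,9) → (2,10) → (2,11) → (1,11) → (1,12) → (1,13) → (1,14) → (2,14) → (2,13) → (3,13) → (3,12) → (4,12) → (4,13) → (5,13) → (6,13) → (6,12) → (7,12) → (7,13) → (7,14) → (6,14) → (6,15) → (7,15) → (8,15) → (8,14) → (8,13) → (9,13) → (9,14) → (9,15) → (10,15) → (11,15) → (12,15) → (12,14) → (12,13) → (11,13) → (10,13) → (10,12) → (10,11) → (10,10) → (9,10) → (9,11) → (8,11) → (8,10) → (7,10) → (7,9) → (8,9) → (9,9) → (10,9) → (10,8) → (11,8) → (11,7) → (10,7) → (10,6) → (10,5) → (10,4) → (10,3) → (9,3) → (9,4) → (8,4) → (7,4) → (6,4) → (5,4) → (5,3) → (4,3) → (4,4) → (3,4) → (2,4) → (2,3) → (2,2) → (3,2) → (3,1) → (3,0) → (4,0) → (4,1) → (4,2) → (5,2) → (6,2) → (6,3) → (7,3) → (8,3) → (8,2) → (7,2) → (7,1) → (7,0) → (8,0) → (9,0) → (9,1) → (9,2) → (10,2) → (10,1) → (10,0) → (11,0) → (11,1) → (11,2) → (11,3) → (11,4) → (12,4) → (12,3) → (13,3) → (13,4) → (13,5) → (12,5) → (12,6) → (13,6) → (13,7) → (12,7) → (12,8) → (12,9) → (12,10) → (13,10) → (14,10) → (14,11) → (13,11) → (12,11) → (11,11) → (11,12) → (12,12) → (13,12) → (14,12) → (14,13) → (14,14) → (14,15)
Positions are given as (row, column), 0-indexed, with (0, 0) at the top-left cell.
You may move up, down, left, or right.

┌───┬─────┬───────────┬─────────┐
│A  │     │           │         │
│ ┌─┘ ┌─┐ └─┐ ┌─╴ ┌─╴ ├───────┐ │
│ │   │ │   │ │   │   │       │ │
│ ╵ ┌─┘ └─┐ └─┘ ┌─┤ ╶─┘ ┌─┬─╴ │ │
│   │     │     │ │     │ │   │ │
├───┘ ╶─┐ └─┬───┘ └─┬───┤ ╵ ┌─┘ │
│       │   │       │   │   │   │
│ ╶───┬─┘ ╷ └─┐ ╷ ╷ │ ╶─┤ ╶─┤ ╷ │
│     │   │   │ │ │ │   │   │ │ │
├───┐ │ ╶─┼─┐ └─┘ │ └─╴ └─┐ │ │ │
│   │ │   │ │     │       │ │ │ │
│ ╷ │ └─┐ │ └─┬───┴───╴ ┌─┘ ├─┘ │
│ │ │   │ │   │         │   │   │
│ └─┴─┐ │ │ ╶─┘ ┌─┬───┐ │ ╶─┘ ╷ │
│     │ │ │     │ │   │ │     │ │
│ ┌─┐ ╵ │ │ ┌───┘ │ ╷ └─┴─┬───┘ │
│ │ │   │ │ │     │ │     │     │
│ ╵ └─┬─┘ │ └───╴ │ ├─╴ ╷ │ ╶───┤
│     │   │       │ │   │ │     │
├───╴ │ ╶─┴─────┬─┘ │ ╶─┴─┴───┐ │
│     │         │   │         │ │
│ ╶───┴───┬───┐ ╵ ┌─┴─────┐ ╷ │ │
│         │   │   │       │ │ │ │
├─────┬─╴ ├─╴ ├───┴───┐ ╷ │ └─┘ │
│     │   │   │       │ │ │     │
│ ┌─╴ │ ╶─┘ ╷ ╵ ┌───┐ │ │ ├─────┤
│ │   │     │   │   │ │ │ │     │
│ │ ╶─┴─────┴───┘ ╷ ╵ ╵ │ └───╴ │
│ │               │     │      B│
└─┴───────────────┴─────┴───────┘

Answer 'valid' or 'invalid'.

Checking path validity:
Result: All consecutive moves are passable.

valid

Correct solution:

┌───┬─────┬───────────┬─────────┐
│A  │↱ → ↓│      ↱ → ↓│         │
│ ┌─┘ ┌─┐ └─┐ ┌─╴ ┌─╴ ├───────┐ │
│↓│↱ ↑│ │↳ ↓│ │↱ ↑│↓ ↲│↱ → → ↓│ │
│ ╵ ┌─┘ └─┐ └─┘ ┌─┤ ╶─┘ ┌─┬─╴ │ │
│↳ ↑│↓ ← ↰│↳ → ↑│ │↳ → ↑│ │↓ ↲│ │
├───┘ ╶─┐ └─┬───┘ └─┬───┤ ╵ ┌─┘ │
│↓ ← ↲  │↑  │       │   │↓ ↲│   │
│ ╶───┬─┘ ╷ └─┐ ╷ ╷ │ ╶─┤ ╶─┤ ╷ │
│↳ → ↓│↱ ↑│   │ │ │ │   │↳ ↓│ │ │
├───┐ │ ╶─┼─┐ └─┘ │ └─╴ └─┐ │ │ │
│   │↓│↑ ↰│ │     │       │↓│ │ │
│ ╷ │ └─┐ │ └─┬───┴───╴ ┌─┘ ├─┘ │
│ │ │↳ ↓│↑│   │         │↓ ↲│↱ ↓│
│ └─┴─┐ │ │ ╶─┘ ┌─┬───┐ │ ╶─┘ ╷ │
│↓ ← ↰│↓│↑│     │ │↓ ↰│ │↳ → ↑│↓│
│ ┌─┐ ╵ │ │ ┌───┘ │ ╷ └─┴─┬───┘ │
│↓│ │↑ ↲│↑│ │     │↓│↑ ↰  │↓ ← ↲│
│ ╵ └─┬─┘ │ └───╴ │ ├─╴ ╷ │ ╶───┤
│↳ → ↓│↱ ↑│       │↓│↱ ↑│ │↳ → ↓│
├───╴ │ ╶─┴─────┬─┘ │ ╶─┴─┴───┐ │
│↓ ← ↲│↑ ← ← ← ↰│↓ ↲│↑ ← ← ↰  │↓│
│ ╶───┴───┬───┐ ╵ ┌─┴─────┐ ╷ │ │
│↳ → → → ↓│   │↑ ↲│    ↱ ↓│↑│ │↓│
├─────┬─╴ ├─╴ ├───┴───┐ ╷ │ └─┘ │
│     │↓ ↲│↱ ↓│↱ → → ↓│↑│↓│↑ ← ↲│
│ ┌─╴ │ ╶─┘ ╷ ╵ ┌───┐ │ │ ├─────┤
│ │   │↳ → ↑│↳ ↑│   │↓│↑│↓│     │
│ │ ╶─┴─────┴───┘ ╷ ╵ ╵ │ └───╴ │
│ │               │  ↳ ↑│↳ → → B│
└─┴───────────────┴─────┴───────┘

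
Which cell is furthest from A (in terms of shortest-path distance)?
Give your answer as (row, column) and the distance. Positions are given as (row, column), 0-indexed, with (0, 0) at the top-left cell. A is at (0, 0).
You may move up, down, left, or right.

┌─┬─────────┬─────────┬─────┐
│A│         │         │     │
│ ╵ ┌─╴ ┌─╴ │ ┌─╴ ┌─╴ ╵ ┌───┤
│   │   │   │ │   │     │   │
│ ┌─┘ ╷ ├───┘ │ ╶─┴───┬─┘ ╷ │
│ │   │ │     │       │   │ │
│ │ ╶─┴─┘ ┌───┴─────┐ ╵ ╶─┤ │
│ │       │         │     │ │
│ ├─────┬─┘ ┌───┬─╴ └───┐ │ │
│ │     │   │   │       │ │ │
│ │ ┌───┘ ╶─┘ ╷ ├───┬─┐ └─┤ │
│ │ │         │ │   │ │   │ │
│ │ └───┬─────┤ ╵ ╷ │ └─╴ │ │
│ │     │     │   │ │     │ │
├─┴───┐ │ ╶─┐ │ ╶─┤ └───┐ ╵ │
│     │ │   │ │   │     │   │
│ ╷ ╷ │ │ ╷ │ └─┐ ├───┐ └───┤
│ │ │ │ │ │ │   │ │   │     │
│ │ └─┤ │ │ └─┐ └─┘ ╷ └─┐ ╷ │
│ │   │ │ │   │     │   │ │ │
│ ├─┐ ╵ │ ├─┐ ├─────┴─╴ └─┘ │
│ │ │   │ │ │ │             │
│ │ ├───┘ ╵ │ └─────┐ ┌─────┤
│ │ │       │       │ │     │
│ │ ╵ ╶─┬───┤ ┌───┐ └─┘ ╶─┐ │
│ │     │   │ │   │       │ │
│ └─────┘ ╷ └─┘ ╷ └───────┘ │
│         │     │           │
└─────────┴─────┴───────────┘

Computing BFS distances from A to all cells:
Furthest cell: (4, 3)
Distance: 143 steps

Path from A to the furthest cell:

┌─┬─────────┬─────────┬─────┐
│A│↱ → ↓    │↱ → ↓    │     │
│ ╵ ┌─╴ ┌─╴ │ ┌─╴ ┌─╴ ╵ ┌───┤
│↳ ↑│↓ ↲│   │↑│↓ ↲│     │↱ ↓│
│ ┌─┘ ╷ ├───┘ │ ╶─┴───┬─┘ ╷ │
│ │↓ ↲│ │↱ → ↑│↳ → → ↓│↱ ↑│↓│
│ │ ╶─┴─┘ ┌───┴─────┐ ╵ ╶─┤ │
│ │↳ → → ↑│↓ ← ← ← ↰│↳ ↑  │↓│
│ ├─────┬─┘ ┌───┬─╴ └───┐ │ │
│ │↱ → B│↓ ↲│↱ ↓│  ↑ ← ↰│ │↓│
│ │ ┌───┘ ╶─┘ ╷ ├───┬─┐ └─┤ │
│ │↑│    ↳ → ↑│↓│↱ ↓│ │↑ ↰│↓│
│ │ └───┬─────┤ ╵ ╷ │ └─╴ │ │
│ │↑ ← ↰│↓ ← ↰│↳ ↑│↓│    ↑│↓│
├─┴───┐ │ ╶─┐ │ ╶─┤ └───┐ ╵ │
│↱ ↓  │↑│↳ ↓│↑│   │↳ → ↓│↑ ↲│
│ ╷ ╷ │ │ ╷ │ └─┐ ├───┐ └───┤
│↑│↓│ │↑│ │↓│↑ ↰│ │↓ ↰│↳ → ↓│
│ │ └─┤ │ │ └─┐ └─┘ ╷ └─┐ ╷ │
│↑│↳ ↓│↑│ │↳ ↓│↑ ← ↲│↑ ↰│ │↓│
│ ├─┐ ╵ │ ├─┐ ├─────┴─╴ └─┘ │
│↑│ │↳ ↑│ │ │↓│        ↑ ← ↲│
│ │ ├───┘ ╵ │ └─────┐ ┌─────┤
│↑│ │       │↳ → → ↓│ │↱ → ↓│
│ │ ╵ ╶─┬───┤ ┌───┐ └─┘ ╶─┐ │
│↑│     │↓ ↰│ │↓ ↰│↳ → ↑  │↓│
│ └─────┘ ╷ └─┘ ╷ └───────┘ │
│↑ ← ← ← ↲│↑ ← ↲│↑ ← ← ← ← ↲│
└─────────┴─────┴───────────┘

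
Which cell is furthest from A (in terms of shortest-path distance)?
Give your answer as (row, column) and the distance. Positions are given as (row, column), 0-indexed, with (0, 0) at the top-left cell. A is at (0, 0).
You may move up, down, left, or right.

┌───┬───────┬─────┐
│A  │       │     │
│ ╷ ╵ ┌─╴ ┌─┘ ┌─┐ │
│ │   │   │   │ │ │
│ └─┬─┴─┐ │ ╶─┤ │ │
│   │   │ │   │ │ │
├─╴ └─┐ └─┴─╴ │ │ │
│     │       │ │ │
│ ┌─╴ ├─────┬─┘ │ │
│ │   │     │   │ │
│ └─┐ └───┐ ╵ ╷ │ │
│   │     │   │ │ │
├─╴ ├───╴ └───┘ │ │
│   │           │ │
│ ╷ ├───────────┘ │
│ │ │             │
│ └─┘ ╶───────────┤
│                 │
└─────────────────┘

Computing BFS distances from A to all cells:
Furthest cell: (2, 2)
Distance: 40 steps

Path from A to the furthest cell:

┌───┬───────┬─────┐
│A  │       │↓ ← ↰│
│ ╷ ╵ ┌─╴ ┌─┘ ┌─┐ │
│↓│   │   │↓ ↲│ │↑│
│ └─┬─┴─┐ │ ╶─┤ │ │
│↳ ↓│B ↰│ │↳ ↓│ │↑│
├─╴ └─┐ └─┴─╴ │ │ │
│↓ ↲  │↑ ← ← ↲│ │↑│
│ ┌─╴ ├─────┬─┘ │ │
│↓│   │     │   │↑│
│ └─┐ └───┐ ╵ ╷ │ │
│↳ ↓│     │   │ │↑│
├─╴ ├───╴ └───┘ │ │
│↓ ↲│           │↑│
│ ╷ ├───────────┘ │
│↓│ │↱ → → → → → ↑│
│ └─┘ ╶───────────┤
│↳ → ↑            │
└─────────────────┘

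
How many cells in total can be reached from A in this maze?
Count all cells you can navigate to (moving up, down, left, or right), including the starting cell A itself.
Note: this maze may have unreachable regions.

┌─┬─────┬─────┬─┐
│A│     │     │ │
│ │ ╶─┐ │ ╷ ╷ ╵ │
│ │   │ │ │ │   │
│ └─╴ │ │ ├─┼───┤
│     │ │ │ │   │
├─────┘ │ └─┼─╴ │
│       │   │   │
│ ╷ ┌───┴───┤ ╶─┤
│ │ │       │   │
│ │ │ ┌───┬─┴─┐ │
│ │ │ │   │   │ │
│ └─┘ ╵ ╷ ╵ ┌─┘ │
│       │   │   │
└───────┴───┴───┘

Using BFS/flood-fill to find all reachable cells from A:
Maze size: 7 × 8 = 56 total cells
21 cell(s) are walled off and cannot be reached from A.
Reachable cells: 35

Reachable region (· marks reachable cells):

┌─┬─────┬─────┬─┐
│A│· · ·│     │ │
│ │ ╶─┐ │ ╷ ╷ ╵ │
│·│· ·│·│ │ │   │
│ └─╴ │ │ ├─┼───┤
│· · ·│·│ │ │   │
├─────┘ │ └─┼─╴ │
│· · · ·│   │   │
│ ╷ ┌───┴───┤ ╶─┤
│·│·│· · · ·│   │
│ │ │ ┌───┬─┴─┐ │
│·│·│·│· ·│· ·│ │
│ └─┘ ╵ ╷ ╵ ┌─┘ │
│· · · ·│· ·│   │
└───────┴───┴───┘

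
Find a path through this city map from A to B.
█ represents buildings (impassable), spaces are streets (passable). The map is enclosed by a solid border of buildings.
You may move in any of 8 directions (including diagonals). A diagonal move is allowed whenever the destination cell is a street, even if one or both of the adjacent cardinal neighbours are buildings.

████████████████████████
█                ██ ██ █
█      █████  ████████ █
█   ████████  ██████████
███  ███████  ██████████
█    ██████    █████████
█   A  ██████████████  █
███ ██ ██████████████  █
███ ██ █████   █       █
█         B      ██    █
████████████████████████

Finding the shortest path from A to B:
Movement: 8-directional
Path length: 7 steps
Directions: right → down-right → down → down-right → right → right → right

Solution:

████████████████████████
█                ██ ██ █
█      █████  ████████ █
█   ████████  ██████████
███  ███████  ██████████
█    ██████    █████████
█   A↘ ██████████████  █
███ ██↓██████████████  █
███ ██↘█████   █       █
█      →→→B      ██    █
████████████████████████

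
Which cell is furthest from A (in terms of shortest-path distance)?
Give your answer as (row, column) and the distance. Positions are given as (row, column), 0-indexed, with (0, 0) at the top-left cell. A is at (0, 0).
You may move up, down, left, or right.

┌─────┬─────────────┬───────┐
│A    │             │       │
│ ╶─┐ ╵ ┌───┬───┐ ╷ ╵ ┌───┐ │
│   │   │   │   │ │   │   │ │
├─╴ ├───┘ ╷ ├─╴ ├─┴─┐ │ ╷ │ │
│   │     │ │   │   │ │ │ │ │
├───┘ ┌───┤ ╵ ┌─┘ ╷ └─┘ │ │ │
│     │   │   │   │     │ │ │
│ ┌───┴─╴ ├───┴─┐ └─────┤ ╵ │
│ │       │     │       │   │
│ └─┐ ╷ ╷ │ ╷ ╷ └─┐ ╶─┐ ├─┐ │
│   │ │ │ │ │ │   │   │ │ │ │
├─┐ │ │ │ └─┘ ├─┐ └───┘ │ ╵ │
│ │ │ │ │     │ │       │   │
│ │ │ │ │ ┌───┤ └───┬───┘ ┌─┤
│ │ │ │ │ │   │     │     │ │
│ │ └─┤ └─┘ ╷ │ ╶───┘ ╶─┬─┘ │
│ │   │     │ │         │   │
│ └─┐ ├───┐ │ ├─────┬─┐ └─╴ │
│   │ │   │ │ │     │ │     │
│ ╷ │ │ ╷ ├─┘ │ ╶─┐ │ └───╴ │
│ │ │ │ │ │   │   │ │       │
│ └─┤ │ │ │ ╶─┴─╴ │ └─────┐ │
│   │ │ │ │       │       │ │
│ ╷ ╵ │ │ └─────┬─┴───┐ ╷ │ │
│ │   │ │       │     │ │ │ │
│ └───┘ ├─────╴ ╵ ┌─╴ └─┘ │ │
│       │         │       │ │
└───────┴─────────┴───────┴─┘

Computing BFS distances from A to all cells:
Furthest cell: (1, 6)
Distance: 133 steps

Path from A to the furthest cell:

┌─────┬─────────────┬───────┐
│A → ↓│↱ → → → → → ↓│↱ → → ↓│
│ ╶─┐ ╵ ┌───┬───┐ ╷ ╵ ┌───┐ │
│   │↳ ↑│↱ ↓│B ↰│ │↳ ↑│↓ ↰│↓│
├─╴ ├───┘ ╷ ├─╴ ├─┴─┐ │ ╷ │ │
│   │↱ → ↑│↓│↱ ↑│↓ ↰│ │↓│↑│↓│
├───┘ ┌───┤ ╵ ┌─┘ ╷ └─┘ │ │ │
│↱ → ↑│   │↳ ↑│  ↓│↑ ← ↲│↑│↓│
│ ┌───┴─╴ ├───┴─┐ └─────┤ ╵ │
│↑│    ↓ ↰│  ↓ ↰│↳ → → ↓│↑ ↲│
│ └─┐ ╷ ╷ │ ╷ ╷ └─┐ ╶─┐ ├─┐ │
│↑ ↰│ │↓│↑│ │↓│↑ ↰│   │↓│ │ │
├─┐ │ │ │ └─┘ ├─┐ └───┘ │ ╵ │
│ │↑│ │↓│↑ ← ↲│ │↑ ← ← ↲│   │
│ │ │ │ │ ┌───┤ └───┬───┘ ┌─┤
│ │↑│ │↓│ │↱ ↓│     │     │ │
│ │ └─┤ └─┘ ╷ │ ╶───┘ ╶─┬─┘ │
│ │↑ ↰│↳ → ↑│↓│         │   │
│ └─┐ ├───┐ │ ├─────┬─┐ └─╴ │
│   │↑│↓ ↰│ │↓│↱ → ↓│ │     │
│ ╷ │ │ ╷ ├─┘ │ ╶─┐ │ └───╴ │
│ │ │↑│↓│↑│↓ ↲│↑ ↰│↓│       │
│ └─┤ │ │ │ ╶─┴─╴ │ └─────┐ │
│↱ ↓│↑│↓│↑│↳ → → ↑│↳ → → ↓│ │
│ ╷ ╵ │ │ └─────┬─┴───┐ ╷ │ │
│↑│↳ ↑│↓│↑ ← ← ↰│↓ ← ↰│ │↓│ │
│ └───┘ ├─────╴ ╵ ┌─╴ └─┘ │ │
│↑ ← ← ↲│      ↑ ↲│  ↑ ← ↲│ │
└───────┴─────────┴───────┴─┘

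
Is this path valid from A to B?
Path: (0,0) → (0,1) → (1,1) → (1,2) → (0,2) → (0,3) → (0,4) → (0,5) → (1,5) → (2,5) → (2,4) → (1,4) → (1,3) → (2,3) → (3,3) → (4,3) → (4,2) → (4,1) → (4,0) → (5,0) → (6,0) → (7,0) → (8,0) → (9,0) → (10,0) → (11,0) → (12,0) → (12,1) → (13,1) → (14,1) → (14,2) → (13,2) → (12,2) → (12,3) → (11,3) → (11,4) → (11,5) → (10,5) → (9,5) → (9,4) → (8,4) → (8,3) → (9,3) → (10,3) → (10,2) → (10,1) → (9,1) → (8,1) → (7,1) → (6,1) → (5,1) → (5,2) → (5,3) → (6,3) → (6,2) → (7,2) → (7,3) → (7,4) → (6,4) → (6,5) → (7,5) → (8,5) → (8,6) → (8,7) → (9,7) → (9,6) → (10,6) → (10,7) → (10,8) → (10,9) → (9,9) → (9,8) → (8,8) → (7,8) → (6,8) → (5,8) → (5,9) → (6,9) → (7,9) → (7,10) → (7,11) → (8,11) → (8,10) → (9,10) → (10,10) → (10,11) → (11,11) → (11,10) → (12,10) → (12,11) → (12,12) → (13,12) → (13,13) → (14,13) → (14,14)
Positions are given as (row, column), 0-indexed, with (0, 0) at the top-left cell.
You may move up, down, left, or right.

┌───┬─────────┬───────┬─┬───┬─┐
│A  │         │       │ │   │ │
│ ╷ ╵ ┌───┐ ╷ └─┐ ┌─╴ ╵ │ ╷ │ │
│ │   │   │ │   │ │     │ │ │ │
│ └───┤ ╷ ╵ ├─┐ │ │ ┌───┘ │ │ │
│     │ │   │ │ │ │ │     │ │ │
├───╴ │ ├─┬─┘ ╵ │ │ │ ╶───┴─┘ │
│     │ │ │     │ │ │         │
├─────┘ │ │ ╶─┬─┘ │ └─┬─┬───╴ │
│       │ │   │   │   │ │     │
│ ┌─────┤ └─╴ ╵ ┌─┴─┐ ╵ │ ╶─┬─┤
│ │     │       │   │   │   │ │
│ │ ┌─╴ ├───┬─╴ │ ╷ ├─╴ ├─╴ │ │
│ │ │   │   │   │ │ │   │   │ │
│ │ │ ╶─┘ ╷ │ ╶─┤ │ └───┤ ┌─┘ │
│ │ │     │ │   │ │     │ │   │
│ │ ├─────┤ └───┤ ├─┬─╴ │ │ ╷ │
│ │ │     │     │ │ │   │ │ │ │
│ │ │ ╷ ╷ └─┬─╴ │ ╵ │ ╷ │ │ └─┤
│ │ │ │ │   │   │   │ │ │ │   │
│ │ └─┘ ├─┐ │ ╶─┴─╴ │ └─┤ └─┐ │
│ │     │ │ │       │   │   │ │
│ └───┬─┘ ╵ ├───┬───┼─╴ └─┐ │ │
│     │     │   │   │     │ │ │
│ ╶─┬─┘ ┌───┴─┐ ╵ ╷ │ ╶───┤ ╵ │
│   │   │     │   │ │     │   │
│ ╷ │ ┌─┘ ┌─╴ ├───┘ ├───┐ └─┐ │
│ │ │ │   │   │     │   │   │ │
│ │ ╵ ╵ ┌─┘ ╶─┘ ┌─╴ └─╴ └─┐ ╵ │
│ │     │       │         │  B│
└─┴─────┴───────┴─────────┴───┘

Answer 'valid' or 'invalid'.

Checking path validity:
Result: All consecutive moves are passable.

valid

Correct solution:

┌───┬─────────┬───────┬─┬───┬─┐
│A ↓│↱ → → ↓  │       │ │   │ │
│ ╷ ╵ ┌───┐ ╷ └─┐ ┌─╴ ╵ │ ╷ │ │
│ │↳ ↑│↓ ↰│↓│   │ │     │ │ │ │
│ └───┤ ╷ ╵ ├─┐ │ │ ┌───┘ │ │ │
│     │↓│↑ ↲│ │ │ │ │     │ │ │
├───╴ │ ├─┬─┘ ╵ │ │ │ ╶───┴─┘ │
│     │↓│ │     │ │ │         │
├─────┘ │ │ ╶─┬─┘ │ └─┬─┬───╴ │
│↓ ← ← ↲│ │   │   │   │ │     │
│ ┌─────┤ └─╴ ╵ ┌─┴─┐ ╵ │ ╶─┬─┤
│↓│↱ → ↓│       │↱ ↓│   │   │ │
│ │ ┌─╴ ├───┬─╴ │ ╷ ├─╴ ├─╴ │ │
│↓│↑│↓ ↲│↱ ↓│   │↑│↓│   │   │ │
│ │ │ ╶─┘ ╷ │ ╶─┤ │ └───┤ ┌─┘ │
│↓│↑│↳ → ↑│↓│   │↑│↳ → ↓│ │   │
│ │ ├─────┤ └───┤ ├─┬─╴ │ │ ╷ │
│↓│↑│  ↓ ↰│↳ → ↓│↑│ │↓ ↲│ │ │ │
│ │ │ ╷ ╷ └─┬─╴ │ ╵ │ ╷ │ │ └─┤
│↓│↑│ │↓│↑ ↰│↓ ↲│↑ ↰│↓│ │ │   │
│ │ └─┘ ├─┐ │ ╶─┴─╴ │ └─┤ └─┐ │
│↓│↑ ← ↲│ │↑│↳ → → ↑│↳ ↓│   │ │
│ └───┬─┘ ╵ ├───┬───┼─╴ └─┐ │ │
│↓    │↱ → ↑│   │   │↓ ↲  │ │ │
│ ╶─┬─┘ ┌───┴─┐ ╵ ╷ │ ╶───┤ ╵ │
│↳ ↓│↱ ↑│     │   │ │↳ → ↓│   │
│ ╷ │ ┌─┘ ┌─╴ ├───┘ ├───┐ └─┐ │
│ │↓│↑│   │   │     │   │↳ ↓│ │
│ │ ╵ ╵ ┌─┘ ╶─┘ ┌─╴ └─╴ └─┐ ╵ │
│ │↳ ↑  │       │         │↳ B│
└─┴─────┴───────┴─────────┴───┘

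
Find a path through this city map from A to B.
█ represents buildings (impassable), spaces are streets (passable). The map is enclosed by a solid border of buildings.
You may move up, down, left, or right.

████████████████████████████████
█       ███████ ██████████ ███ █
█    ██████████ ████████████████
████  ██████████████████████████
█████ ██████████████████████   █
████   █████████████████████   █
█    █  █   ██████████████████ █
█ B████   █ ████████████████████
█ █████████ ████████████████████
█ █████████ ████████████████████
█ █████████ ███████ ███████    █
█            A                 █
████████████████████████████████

Finding the shortest path from A to B:
Movement: cardinal only
Path length: 17 steps
Directions: left → left → left → left → left → left → left → left → left → left → left → left → up → up → up → up → right

Solution:

████████████████████████████████
█       ███████ ██████████ ███ █
█    ██████████ ████████████████
████  ██████████████████████████
█████ ██████████████████████   █
████   █████████████████████   █
█    █  █   ██████████████████ █
█↱B████   █ ████████████████████
█↑█████████ ████████████████████
█↑█████████ ████████████████████
█↑█████████ ███████ ███████    █
█↑←←←←←←←←←←←A                 █
████████████████████████████████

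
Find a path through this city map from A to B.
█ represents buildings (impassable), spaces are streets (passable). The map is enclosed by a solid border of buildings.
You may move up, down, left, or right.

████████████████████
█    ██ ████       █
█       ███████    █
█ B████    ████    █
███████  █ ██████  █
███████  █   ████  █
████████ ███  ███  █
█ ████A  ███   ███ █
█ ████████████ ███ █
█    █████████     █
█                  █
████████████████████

Finding the shortest path from A to B:
Movement: cardinal only
Path length: 14 steps
Directions: right → right → up → up → up → up → left → up → left → left → left → left → left → down

Solution:

████████████████████
█    ██ ████       █
█ ↓←←←←↰███████    █
█ B████↑↰  ████    █
███████ ↑█ ██████  █
███████ ↑█   ████  █
████████↑███  ███  █
█ ████A→↑███   ███ █
█ ████████████ ███ █
█    █████████     █
█                  █
████████████████████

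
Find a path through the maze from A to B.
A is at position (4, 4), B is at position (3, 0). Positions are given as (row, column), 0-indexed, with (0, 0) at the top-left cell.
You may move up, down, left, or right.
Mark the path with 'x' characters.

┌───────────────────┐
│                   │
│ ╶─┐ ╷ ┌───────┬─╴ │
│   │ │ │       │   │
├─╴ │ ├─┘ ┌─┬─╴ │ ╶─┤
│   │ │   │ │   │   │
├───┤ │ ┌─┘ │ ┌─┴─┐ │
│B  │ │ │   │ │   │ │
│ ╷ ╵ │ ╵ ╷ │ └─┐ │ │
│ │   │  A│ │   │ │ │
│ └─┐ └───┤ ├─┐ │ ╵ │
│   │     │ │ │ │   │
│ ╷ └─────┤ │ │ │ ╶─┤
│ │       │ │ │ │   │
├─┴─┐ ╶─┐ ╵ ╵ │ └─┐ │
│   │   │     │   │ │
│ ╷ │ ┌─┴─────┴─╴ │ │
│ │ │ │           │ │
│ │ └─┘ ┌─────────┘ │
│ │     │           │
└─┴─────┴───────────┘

Finding the shortest path from (4, 4) to (3, 0):
Path length: 15 steps
Directions: up → right → down → down → down → down → left → up → left → left → left → up → left → up → up

Solution:

┌───────────────────┐
│                   │
│ ╶─┐ ╷ ┌───────┬─╴ │
│   │ │ │       │   │
├─╴ │ ├─┘ ┌─┬─╴ │ ╶─┤
│   │ │   │ │   │   │
├───┤ │ ┌─┘ │ ┌─┴─┐ │
│B  │ │ │x x│ │   │ │
│ ╷ ╵ │ ╵ ╷ │ └─┐ │ │
│x│   │  A│x│   │ │ │
│ └─┐ └───┤ ├─┐ │ ╵ │
│x x│     │x│ │ │   │
│ ╷ └─────┤ │ │ │ ╶─┤
│ │x x x x│x│ │ │   │
├─┴─┐ ╶─┐ ╵ ╵ │ └─┐ │
│   │   │x x  │   │ │
│ ╷ │ ┌─┴─────┴─╴ │ │
│ │ │ │           │ │
│ │ └─┘ ┌─────────┘ │
│ │     │           │
└─┴─────┴───────────┘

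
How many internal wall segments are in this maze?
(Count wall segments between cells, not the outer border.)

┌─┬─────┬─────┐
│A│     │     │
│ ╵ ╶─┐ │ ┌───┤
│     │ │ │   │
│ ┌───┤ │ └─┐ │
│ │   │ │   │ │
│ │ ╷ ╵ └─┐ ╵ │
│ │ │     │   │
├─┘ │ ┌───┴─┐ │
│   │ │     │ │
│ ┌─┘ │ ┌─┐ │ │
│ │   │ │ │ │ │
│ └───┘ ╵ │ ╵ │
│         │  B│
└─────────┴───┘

Counting internal wall segments:
Total internal walls: 36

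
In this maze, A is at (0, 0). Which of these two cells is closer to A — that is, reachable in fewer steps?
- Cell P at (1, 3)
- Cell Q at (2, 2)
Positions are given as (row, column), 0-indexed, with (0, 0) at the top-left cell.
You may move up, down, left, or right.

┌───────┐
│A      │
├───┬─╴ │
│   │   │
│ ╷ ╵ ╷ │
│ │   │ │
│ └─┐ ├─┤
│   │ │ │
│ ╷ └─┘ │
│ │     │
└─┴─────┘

Shortest path A → P at (1, 3): 4 steps
Shortest path A → Q at (2, 2): 6 steps

P is closer (4 steps vs 6 steps).

Path to P:

┌───────┐
│A → → ↓│
├───┬─╴ │
│   │  P│
│ ╷ ╵ ╷ │
│ │   │ │
│ └─┐ ├─┤
│   │ │ │
│ ╷ └─┘ │
│ │     │
└─┴─────┘

Path to Q:

┌───────┐
│A → → ↓│
├───┬─╴ │
│   │↓ ↲│
│ ╷ ╵ ╷ │
│ │  Q│ │
│ └─┐ ├─┤
│   │ │ │
│ ╷ └─┘ │
│ │     │
└─┴─────┘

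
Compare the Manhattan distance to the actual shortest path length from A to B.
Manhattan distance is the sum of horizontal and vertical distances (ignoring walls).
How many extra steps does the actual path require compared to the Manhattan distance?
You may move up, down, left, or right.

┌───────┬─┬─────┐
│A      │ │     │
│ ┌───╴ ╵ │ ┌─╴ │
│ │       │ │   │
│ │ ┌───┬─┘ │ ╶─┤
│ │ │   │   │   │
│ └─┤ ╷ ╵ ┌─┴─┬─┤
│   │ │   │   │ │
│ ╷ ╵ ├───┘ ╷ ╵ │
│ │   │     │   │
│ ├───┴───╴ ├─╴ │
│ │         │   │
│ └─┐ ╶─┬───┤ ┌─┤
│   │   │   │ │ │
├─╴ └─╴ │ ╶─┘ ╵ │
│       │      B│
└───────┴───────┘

Manhattan distance: |7 - 0| + |7 - 0| = 14
Actual path length: 26
Extra steps: 26 - 14 = 12

Solution:

┌───────┬─┬─────┐
│A      │ │     │
│ ┌───╴ ╵ │ ┌─╴ │
│↓│       │ │   │
│ │ ┌───┬─┘ │ ╶─┤
│↓│ │   │   │   │
│ └─┤ ╷ ╵ ┌─┴─┬─┤
│↓  │ │   │↱ ↓│ │
│ ╷ ╵ ├───┘ ╷ ╵ │
│↓│   │    ↑│↳ ↓│
│ ├───┴───╴ ├─╴ │
│↓│  ↱ → → ↑│↓ ↲│
│ └─┐ ╶─┬───┤ ┌─┤
│↳ ↓│↑ ↰│   │↓│ │
├─╴ └─╴ │ ╶─┘ ╵ │
│  ↳ → ↑│    ↳ B│
└───────┴───────┘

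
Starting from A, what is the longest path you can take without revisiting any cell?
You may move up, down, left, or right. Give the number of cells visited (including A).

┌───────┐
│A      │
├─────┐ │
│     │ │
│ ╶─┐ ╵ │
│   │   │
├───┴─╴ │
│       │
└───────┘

Finding longest simple path using DFS:
Start: (0, 0)
Longest path visits 12 cells
Path: A → right → right → right → down → down → left → up → left → left → down → right

Solution:

┌───────┐
│A → → ↓│
├─────┐ │
│↓ ← ↰│↓│
│ ╶─┐ ╵ │
│↳ B│↑ ↲│
├───┴─╴ │
│       │
└───────┘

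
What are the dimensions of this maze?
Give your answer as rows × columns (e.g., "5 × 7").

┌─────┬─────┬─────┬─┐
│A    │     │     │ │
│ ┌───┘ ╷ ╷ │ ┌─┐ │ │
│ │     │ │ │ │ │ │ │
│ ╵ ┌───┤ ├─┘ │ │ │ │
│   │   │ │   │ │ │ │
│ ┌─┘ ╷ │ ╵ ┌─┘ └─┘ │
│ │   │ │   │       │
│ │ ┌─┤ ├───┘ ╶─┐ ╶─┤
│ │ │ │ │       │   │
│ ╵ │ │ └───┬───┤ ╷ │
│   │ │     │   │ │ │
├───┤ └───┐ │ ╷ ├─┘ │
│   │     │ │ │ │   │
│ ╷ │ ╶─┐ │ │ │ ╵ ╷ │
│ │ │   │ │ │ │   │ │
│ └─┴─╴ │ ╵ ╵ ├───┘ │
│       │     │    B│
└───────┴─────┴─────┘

Counting the maze dimensions:
Rows (vertical): 9
Columns (horizontal): 10
Dimensions: 9 × 10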